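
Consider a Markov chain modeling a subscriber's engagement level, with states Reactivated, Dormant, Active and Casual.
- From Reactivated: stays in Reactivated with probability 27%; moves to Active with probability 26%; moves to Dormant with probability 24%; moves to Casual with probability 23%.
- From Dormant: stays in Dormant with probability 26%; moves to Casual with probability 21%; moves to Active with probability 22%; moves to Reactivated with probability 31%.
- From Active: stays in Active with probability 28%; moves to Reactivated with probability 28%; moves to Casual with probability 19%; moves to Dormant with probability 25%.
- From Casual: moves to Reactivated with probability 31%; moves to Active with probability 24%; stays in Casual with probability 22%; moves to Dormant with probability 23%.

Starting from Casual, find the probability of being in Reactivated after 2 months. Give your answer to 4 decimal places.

Propagate the distribution vector 2 months from Casual.
After 0 months: (0.0000, 0.0000, 0.0000, 1.0000)
After 1 month: (0.3100, 0.2300, 0.2400, 0.2200)
After 2 months: (0.2904, 0.2448, 0.2512, 0.2136)
P(in Reactivated after 2 months) = 0.2904

0.2904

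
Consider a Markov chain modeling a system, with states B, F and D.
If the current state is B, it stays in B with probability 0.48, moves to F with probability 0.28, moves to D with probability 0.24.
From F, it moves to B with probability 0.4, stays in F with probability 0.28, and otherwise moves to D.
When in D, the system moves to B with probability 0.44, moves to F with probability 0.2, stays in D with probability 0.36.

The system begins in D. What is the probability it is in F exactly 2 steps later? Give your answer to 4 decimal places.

0.2512

Sum over the intermediate state after 1 step:
P = P(D→B)·P(B→F) + P(D→F)·P(F→F) + P(D→D)·P(D→F)
  = 0.44×0.28 + 0.2×0.28 + 0.36×0.2
  = 0.1232 + 0.0560 + 0.0720 = 0.2512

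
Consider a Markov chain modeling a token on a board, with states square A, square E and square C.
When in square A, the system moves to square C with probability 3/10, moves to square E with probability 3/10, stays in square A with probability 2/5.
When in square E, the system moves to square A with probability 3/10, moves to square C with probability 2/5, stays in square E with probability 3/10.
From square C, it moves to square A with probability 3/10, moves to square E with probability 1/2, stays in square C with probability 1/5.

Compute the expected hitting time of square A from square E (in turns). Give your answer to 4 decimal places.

3.3333

Let t(s) be the expected number of turns to first reach square A from state s, with t(square A) = 0. Conditioning on the first turn:
t(square E) = 1 + 0.3·t(square E) + 0.4·t(square C)
t(square C) = 1 + 0.5·t(square E) + 0.2·t(square C)
Solving: t(square E) = 3.3333, t(square C) = 3.3333.
Expected turns from square E to square A: 3.3333.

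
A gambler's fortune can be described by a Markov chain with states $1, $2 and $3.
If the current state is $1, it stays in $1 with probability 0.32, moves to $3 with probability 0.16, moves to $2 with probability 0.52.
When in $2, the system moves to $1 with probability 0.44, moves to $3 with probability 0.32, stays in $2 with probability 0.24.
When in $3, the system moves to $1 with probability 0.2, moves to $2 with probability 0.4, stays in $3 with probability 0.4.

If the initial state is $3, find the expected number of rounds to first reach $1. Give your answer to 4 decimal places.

Let t(s) be the expected number of rounds to first reach $1 from state s, with t($1) = 0. Conditioning on the first round:
t($2) = 1 + 0.24·t($2) + 0.32·t($3)
t($3) = 1 + 0.4·t($2) + 0.4·t($3)
Solving: t($2) = 2.8049, t($3) = 3.5366.
Expected rounds from $3 to $1: 3.5366.

3.5366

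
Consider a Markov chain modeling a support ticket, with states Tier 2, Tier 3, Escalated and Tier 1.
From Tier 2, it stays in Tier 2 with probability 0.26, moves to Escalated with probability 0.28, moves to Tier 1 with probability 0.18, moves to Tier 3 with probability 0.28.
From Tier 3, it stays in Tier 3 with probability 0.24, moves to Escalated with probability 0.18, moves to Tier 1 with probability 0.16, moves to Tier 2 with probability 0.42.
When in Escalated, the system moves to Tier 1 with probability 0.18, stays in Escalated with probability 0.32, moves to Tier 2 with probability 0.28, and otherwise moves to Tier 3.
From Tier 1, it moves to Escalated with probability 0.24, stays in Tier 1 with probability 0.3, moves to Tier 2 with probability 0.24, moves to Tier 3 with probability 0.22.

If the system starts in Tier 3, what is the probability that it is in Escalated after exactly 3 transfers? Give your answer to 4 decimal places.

0.2575

Propagate the distribution vector 3 transfers from Tier 3.
After 0 transfers: (0.0000, 1.0000, 0.0000, 0.0000)
After 1 transfer: (0.4200, 0.2400, 0.1800, 0.1600)
After 2 transfers: (0.2988, 0.2500, 0.2568, 0.1944)
After 3 transfers: (0.3012, 0.2429, 0.2575, 0.1983)
P(in Escalated after 3 transfers) = 0.2575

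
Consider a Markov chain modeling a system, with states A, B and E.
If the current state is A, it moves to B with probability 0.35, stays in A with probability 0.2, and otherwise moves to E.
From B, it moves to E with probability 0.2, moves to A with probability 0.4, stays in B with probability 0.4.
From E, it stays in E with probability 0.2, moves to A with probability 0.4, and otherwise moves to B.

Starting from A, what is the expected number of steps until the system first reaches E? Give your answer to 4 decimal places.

Let t(s) be the expected number of steps to first reach E from state s, with t(E) = 0. Conditioning on the first step:
t(A) = 1 + 0.2·t(A) + 0.35·t(B)
t(B) = 1 + 0.4·t(A) + 0.4·t(B)
Solving: t(A) = 2.7941, t(B) = 3.5294.
Expected steps from A to E: 2.7941.

2.7941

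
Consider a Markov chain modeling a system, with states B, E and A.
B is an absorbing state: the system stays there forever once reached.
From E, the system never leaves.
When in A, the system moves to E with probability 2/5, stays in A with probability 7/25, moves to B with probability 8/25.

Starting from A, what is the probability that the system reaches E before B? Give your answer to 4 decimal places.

Let h(s) be the probability of absorption at E starting from transient state s. Then h(E) = 1 and h(B) = 0. By first-step analysis:
h(A) = 0.32·0 + 0.4·1 + 0.28·h(A)
Solving: h(A) = 0.5556.
Starting from A, the probability is 0.5556.

0.5556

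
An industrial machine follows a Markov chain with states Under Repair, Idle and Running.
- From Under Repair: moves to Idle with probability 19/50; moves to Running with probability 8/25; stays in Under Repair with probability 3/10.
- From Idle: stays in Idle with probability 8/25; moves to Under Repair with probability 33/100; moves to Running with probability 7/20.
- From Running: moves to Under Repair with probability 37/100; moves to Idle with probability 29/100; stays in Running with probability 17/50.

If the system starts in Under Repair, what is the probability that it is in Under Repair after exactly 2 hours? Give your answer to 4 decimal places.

Sum over the intermediate state after 1 hour:
P = P(Under Repair→Under Repair)·P(Under Repair→Under Repair) + P(Under Repair→Idle)·P(Idle→Under Repair) + P(Under Repair→Running)·P(Running→Under Repair)
  = 0.3×0.3 + 0.38×0.33 + 0.32×0.37
  = 0.0900 + 0.1254 + 0.1184 = 0.3338

0.3338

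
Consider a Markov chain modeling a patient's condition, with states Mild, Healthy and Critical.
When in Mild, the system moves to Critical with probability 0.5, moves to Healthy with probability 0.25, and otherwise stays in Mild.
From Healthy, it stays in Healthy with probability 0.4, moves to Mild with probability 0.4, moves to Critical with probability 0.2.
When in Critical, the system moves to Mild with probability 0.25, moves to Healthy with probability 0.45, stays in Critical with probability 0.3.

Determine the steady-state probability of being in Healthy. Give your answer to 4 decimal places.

Let the stationary distribution be π with π = πP and π_1 + π_2 + π_3 = 1.
π_1 = 0.25·π_1 + 0.4·π_2 + 0.25·π_3
π_2 = 0.25·π_1 + 0.4·π_2 + 0.45·π_3
Solving with the normalization constraint gives π = (0.3056, 0.3704, 0.3241).
So the stationary probability of Healthy is 0.3704.

0.3704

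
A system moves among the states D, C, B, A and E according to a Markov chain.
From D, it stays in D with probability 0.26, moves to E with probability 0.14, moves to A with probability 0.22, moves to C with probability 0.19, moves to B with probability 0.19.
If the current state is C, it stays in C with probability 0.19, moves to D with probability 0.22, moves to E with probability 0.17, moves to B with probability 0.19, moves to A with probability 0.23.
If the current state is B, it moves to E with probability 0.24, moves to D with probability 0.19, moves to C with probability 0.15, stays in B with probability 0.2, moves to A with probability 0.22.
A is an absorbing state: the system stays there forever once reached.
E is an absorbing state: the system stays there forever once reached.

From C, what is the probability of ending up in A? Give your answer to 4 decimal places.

0.5610

Let h(s) be the probability of absorption at A starting from transient state s. Then h(A) = 1 and h(E) = 0. By first-step analysis:
h(D) = 0.26·h(D) + 0.19·h(C) + 0.19·h(B) + 0.22·1 + 0.14·0
h(C) = 0.22·h(D) + 0.19·h(C) + 0.19·h(B) + 0.23·1 + 0.17·0
h(B) = 0.19·h(D) + 0.15·h(C) + 0.2·h(B) + 0.22·1 + 0.24·0
Solving: h(D) = 0.5740, h(C) = 0.5610, h(B) = 0.5165.
Starting from C, the probability is 0.5610.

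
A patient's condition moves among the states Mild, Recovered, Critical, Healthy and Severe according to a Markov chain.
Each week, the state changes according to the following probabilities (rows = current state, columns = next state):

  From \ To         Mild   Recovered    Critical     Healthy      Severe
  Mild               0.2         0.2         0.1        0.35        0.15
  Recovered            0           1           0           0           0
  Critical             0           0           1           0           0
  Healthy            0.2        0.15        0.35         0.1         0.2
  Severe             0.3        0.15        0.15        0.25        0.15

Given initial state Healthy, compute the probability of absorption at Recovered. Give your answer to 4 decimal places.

Let h(s) be the probability of absorption at Recovered starting from transient state s. Then h(Recovered) = 1 and h(Critical) = 0. By first-step analysis:
h(Mild) = 0.2·h(Mild) + 0.2·1 + 0.1·0 + 0.35·h(Healthy) + 0.15·h(Severe)
h(Healthy) = 0.2·h(Mild) + 0.15·1 + 0.35·0 + 0.1·h(Healthy) + 0.2·h(Severe)
h(Severe) = 0.3·h(Mild) + 0.15·1 + 0.15·0 + 0.25·h(Healthy) + 0.15·h(Severe)
Solving: h(Mild) = 0.5051, h(Healthy) = 0.3828, h(Severe) = 0.4673.
Starting from Healthy, the probability is 0.3828.

0.3828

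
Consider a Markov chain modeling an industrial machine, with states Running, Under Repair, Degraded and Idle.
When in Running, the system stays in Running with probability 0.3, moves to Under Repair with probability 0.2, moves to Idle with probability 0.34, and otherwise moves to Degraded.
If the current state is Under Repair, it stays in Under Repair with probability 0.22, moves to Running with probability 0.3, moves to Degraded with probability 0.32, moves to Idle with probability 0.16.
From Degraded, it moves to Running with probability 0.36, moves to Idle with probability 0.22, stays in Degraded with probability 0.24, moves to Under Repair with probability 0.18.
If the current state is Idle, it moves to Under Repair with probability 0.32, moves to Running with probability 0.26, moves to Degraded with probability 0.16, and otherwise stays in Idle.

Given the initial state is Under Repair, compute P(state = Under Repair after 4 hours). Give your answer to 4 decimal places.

Propagate the distribution vector 4 hours from Under Repair.
After 0 hours: (0.0000, 1.0000, 0.0000, 0.0000)
After 1 hour: (0.3000, 0.2200, 0.3200, 0.1600)
After 2 hours: (0.3128, 0.2172, 0.2208, 0.2492)
After 3 hours: (0.3033, 0.2298, 0.2124, 0.2545)
After 4 hours: (0.3026, 0.2309, 0.2138, 0.2528)
P(in Under Repair after 4 hours) = 0.2309

0.2309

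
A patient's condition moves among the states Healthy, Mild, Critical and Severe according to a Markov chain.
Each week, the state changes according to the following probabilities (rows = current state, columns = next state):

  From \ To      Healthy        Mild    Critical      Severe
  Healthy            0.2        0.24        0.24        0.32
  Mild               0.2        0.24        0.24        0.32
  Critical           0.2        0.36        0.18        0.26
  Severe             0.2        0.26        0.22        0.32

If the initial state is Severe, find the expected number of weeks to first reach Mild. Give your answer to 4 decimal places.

Let t(s) be the expected number of weeks to first reach Mild from state s, with t(Mild) = 0. Conditioning on the first week:
t(Healthy) = 1 + 0.2·t(Healthy) + 0.24·t(Critical) + 0.32·t(Severe)
t(Critical) = 1 + 0.2·t(Healthy) + 0.18·t(Critical) + 0.26·t(Severe)
t(Severe) = 1 + 0.2·t(Healthy) + 0.22·t(Critical) + 0.32·t(Severe)
Solving: t(Healthy) = 3.6682, t(Critical) = 3.2567, t(Severe) = 3.6031.
Expected weeks from Severe to Mild: 3.6031.

3.6031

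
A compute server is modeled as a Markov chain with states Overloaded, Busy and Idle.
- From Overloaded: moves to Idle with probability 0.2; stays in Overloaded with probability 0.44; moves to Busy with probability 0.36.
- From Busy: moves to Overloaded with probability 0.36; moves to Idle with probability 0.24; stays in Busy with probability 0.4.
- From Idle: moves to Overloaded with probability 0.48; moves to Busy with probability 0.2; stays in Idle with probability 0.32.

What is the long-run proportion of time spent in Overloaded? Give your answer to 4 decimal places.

Let the stationary distribution be π with π = πP and π_1 + π_2 + π_3 = 1.
π_1 = 0.44·π_1 + 0.36·π_2 + 0.48·π_3
π_2 = 0.36·π_1 + 0.4·π_2 + 0.2·π_3
Solving with the normalization constraint gives π = (0.4229, 0.3346, 0.2425).
So the stationary probability of Overloaded is 0.4229.

0.4229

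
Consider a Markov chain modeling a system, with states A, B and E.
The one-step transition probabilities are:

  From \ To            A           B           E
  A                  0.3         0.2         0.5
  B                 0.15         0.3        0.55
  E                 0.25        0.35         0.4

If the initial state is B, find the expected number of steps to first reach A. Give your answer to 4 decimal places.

5.0549

Let t(s) be the expected number of steps to first reach A from state s, with t(A) = 0. Conditioning on the first step:
t(B) = 1 + 0.3·t(B) + 0.55·t(E)
t(E) = 1 + 0.35·t(B) + 0.4·t(E)
Solving: t(B) = 5.0549, t(E) = 4.6154.
Expected steps from B to A: 5.0549.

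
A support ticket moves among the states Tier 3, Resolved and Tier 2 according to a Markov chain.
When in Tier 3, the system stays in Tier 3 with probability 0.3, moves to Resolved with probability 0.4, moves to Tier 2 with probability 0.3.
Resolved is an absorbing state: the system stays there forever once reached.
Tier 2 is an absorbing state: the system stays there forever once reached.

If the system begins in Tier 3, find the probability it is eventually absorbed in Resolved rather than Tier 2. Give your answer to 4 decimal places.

0.5714

Let h(s) be the probability of absorption at Resolved starting from transient state s. Then h(Resolved) = 1 and h(Tier 2) = 0. By first-step analysis:
h(Tier 3) = 0.3·h(Tier 3) + 0.4·1 + 0.3·0
Solving: h(Tier 3) = 0.5714.
Starting from Tier 3, the probability is 0.5714.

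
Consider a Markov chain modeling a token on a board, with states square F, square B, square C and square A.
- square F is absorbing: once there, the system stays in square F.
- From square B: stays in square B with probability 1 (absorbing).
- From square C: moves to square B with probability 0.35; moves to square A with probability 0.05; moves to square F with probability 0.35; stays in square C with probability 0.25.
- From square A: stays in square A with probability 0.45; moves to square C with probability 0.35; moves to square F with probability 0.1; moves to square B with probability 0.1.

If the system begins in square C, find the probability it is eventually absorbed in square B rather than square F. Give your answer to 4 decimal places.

Let h(s) be the probability of absorption at square B starting from transient state s. Then h(square B) = 1 and h(square F) = 0. By first-step analysis:
h(square C) = 0.35·0 + 0.35·1 + 0.25·h(square C) + 0.05·h(square A)
h(square A) = 0.1·0 + 0.1·1 + 0.35·h(square C) + 0.45·h(square A)
Solving: h(square C) = 0.5000, h(square A) = 0.5000.
Starting from square C, the probability is 0.5000.

0.5000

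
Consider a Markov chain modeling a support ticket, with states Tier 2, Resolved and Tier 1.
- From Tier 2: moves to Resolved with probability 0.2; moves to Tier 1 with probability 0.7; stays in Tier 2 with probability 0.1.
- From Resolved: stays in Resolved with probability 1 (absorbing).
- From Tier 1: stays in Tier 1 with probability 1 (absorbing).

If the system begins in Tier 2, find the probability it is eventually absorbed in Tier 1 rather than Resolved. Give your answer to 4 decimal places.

Let h(s) be the probability of absorption at Tier 1 starting from transient state s. Then h(Tier 1) = 1 and h(Resolved) = 0. By first-step analysis:
h(Tier 2) = 0.1·h(Tier 2) + 0.2·0 + 0.7·1
Solving: h(Tier 2) = 0.7778.
Starting from Tier 2, the probability is 0.7778.

0.7778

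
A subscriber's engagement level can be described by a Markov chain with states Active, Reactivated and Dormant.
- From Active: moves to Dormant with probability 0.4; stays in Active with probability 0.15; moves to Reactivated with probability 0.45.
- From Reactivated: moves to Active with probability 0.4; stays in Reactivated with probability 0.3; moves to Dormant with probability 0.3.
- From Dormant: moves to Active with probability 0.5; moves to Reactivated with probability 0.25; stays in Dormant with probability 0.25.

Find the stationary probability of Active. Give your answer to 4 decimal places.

Let the stationary distribution be π with π = πP and π_1 + π_2 + π_3 = 1.
π_1 = 0.15·π_1 + 0.4·π_2 + 0.5·π_3
π_2 = 0.45·π_1 + 0.3·π_2 + 0.25·π_3
Solving with the normalization constraint gives π = (0.3455, 0.3359, 0.3186).
So the stationary probability of Active is 0.3455.

0.3455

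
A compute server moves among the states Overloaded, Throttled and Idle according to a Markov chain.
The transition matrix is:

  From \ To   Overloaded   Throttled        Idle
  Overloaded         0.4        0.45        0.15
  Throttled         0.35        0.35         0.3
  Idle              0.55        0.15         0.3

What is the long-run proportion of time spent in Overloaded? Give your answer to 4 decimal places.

Let the stationary distribution be π with π = πP and π_1 + π_2 + π_3 = 1.
π_1 = 0.4·π_1 + 0.35·π_2 + 0.55·π_3
π_2 = 0.45·π_1 + 0.35·π_2 + 0.15·π_3
Solving with the normalization constraint gives π = (0.4184, 0.3444, 0.2372).
So the stationary probability of Overloaded is 0.4184.

0.4184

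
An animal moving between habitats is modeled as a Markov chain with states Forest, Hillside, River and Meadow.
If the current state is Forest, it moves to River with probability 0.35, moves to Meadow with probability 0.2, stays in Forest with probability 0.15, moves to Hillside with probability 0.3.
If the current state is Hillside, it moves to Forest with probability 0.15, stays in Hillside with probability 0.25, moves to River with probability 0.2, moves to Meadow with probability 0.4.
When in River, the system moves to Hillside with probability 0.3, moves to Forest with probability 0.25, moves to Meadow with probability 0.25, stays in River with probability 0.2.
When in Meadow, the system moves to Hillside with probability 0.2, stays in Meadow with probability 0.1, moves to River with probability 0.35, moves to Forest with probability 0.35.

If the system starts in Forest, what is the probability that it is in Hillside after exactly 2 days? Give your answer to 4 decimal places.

Propagate the distribution vector 2 days from Forest.
After 0 days: (1.0000, 0.0000, 0.0000, 0.0000)
After 1 day: (0.1500, 0.3000, 0.3500, 0.2000)
After 2 days: (0.2250, 0.2650, 0.2525, 0.2575)
P(in Hillside after 2 days) = 0.2650

0.2650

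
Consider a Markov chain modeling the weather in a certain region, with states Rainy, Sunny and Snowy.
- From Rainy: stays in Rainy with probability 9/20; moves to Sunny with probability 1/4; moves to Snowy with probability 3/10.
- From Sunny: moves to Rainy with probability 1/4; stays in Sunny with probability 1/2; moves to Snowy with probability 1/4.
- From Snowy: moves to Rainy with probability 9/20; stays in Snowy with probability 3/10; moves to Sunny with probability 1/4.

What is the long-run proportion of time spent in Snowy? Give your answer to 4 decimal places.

Let the stationary distribution be π with π = πP and π_1 + π_2 + π_3 = 1.
π_1 = 0.45·π_1 + 0.25·π_2 + 0.45·π_3
π_2 = 0.25·π_1 + 0.5·π_2 + 0.25·π_3
Solving with the normalization constraint gives π = (0.3833, 0.3333, 0.2833).
So the stationary probability of Snowy is 0.2833.

0.2833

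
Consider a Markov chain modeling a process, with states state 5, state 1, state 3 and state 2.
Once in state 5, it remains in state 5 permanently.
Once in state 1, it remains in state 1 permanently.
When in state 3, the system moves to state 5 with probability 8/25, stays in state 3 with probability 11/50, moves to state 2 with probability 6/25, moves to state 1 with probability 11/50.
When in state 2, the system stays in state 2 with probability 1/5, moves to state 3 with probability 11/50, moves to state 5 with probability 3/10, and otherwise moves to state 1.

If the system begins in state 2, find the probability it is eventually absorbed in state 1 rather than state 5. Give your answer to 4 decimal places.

Let h(s) be the probability of absorption at state 1 starting from transient state s. Then h(state 1) = 1 and h(state 5) = 0. By first-step analysis:
h(state 3) = 0.32·0 + 0.22·1 + 0.22·h(state 3) + 0.24·h(state 2)
h(state 2) = 0.3·0 + 0.28·1 + 0.22·h(state 3) + 0.2·h(state 2)
Solving: h(state 3) = 0.4258, h(state 2) = 0.4671.
Starting from state 2, the probability is 0.4671.

0.4671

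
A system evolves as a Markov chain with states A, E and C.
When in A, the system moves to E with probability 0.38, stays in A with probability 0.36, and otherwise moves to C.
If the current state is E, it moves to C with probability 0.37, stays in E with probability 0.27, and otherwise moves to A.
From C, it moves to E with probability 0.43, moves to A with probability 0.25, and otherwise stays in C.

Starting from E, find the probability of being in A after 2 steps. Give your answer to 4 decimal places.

Sum over the intermediate state after 1 step:
P = P(E→A)·P(A→A) + P(E→E)·P(E→A) + P(E→C)·P(C→A)
  = 0.36×0.36 + 0.27×0.36 + 0.37×0.25
  = 0.1296 + 0.0972 + 0.0925 = 0.3193

0.3193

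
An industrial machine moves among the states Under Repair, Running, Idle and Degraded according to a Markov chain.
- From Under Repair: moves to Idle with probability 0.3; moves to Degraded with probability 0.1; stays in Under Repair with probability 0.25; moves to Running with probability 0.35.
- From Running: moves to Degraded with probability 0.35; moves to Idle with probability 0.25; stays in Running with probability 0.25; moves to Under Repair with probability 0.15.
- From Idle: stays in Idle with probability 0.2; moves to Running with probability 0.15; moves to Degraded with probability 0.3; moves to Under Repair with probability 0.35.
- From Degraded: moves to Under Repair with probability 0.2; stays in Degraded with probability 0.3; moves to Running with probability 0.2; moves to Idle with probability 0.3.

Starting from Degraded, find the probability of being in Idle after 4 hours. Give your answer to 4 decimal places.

0.2620

Propagate the distribution vector 4 hours from Degraded.
After 0 hours: (0.0000, 0.0000, 0.0000, 1.0000)
After 1 hour: (0.2000, 0.2000, 0.3000, 0.3000)
After 2 hours: (0.2450, 0.2250, 0.2600, 0.2700)
After 3 hours: (0.2400, 0.2350, 0.2628, 0.2623)
After 4 hours: (0.2397, 0.2346, 0.2620, 0.2638)
P(in Idle after 4 hours) = 0.2620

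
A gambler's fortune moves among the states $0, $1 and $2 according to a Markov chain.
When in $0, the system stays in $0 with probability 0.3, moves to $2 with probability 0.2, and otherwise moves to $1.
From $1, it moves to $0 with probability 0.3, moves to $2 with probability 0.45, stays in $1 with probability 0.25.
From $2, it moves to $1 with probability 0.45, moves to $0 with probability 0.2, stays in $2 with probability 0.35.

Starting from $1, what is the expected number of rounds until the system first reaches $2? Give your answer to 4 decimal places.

Let t(s) be the expected number of rounds to first reach $2 from state s, with t($2) = 0. Conditioning on the first round:
t($0) = 1 + 0.3·t($0) + 0.5·t($1)
t($1) = 1 + 0.3·t($0) + 0.25·t($1)
Solving: t($0) = 3.3333, t($1) = 2.6667.
Expected rounds from $1 to $2: 2.6667.

2.6667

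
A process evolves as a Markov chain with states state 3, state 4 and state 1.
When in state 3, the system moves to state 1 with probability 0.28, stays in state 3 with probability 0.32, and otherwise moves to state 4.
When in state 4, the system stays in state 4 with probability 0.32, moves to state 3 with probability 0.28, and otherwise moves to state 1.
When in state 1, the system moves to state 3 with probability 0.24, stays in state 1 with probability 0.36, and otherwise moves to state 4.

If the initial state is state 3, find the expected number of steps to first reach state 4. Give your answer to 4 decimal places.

Let t(s) be the expected number of steps to first reach state 4 from state s, with t(state 4) = 0. Conditioning on the first step:
t(state 3) = 1 + 0.32·t(state 3) + 0.28·t(state 1)
t(state 1) = 1 + 0.24·t(state 3) + 0.36·t(state 1)
Solving: t(state 3) = 2.5000, t(state 1) = 2.5000.
Expected steps from state 3 to state 4: 2.5000.

2.5000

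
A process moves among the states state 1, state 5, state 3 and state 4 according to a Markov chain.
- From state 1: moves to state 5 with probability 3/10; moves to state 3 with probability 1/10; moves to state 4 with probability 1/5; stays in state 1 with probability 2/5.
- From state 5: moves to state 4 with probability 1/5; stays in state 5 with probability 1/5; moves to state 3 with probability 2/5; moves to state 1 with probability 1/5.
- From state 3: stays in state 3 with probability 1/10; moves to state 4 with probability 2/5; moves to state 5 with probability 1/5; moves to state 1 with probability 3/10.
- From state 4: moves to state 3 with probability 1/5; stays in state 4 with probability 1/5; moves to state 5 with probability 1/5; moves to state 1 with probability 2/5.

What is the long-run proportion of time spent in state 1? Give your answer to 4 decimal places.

Let the stationary distribution be π with π = πP and π_1 + π_2 + π_3 + π_4 = 1.
π_1 = 0.4·π_1 + 0.2·π_2 + 0.3·π_3 + 0.4·π_4
π_2 = 0.3·π_1 + 0.2·π_2 + 0.2·π_3 + 0.2·π_4
π_3 = 0.1·π_1 + 0.4·π_2 + 0.1·π_3 + 0.2·π_4
Solving with the normalization constraint gives π = (0.3339, 0.2334, 0.1939, 0.2388).
So the stationary probability of state 1 is 0.3339.

0.3339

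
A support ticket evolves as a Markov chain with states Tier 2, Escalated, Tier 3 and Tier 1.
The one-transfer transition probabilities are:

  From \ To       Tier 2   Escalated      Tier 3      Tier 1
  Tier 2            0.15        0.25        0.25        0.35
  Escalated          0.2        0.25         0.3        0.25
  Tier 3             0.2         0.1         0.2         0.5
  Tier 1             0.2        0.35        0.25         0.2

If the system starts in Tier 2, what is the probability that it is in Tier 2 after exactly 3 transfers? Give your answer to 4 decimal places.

Propagate the distribution vector 3 transfers from Tier 2.
After 0 transfers: (1.0000, 0.0000, 0.0000, 0.0000)
After 1 transfer: (0.1500, 0.2500, 0.2500, 0.3500)
After 2 transfers: (0.1925, 0.2475, 0.2500, 0.3100)
After 3 transfers: (0.1904, 0.2435, 0.2499, 0.3163)
P(in Tier 2 after 3 transfers) = 0.1904

0.1904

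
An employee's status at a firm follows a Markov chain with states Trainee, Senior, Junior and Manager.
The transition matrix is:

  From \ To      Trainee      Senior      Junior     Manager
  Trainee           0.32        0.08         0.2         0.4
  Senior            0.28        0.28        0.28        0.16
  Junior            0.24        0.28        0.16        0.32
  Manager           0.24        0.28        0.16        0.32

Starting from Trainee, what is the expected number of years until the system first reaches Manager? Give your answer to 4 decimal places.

Let t(s) be the expected number of years to first reach Manager from state s, with t(Manager) = 0. Conditioning on the first year:
t(Trainee) = 1 + 0.32·t(Trainee) + 0.08·t(Senior) + 0.2·t(Junior)
t(Senior) = 1 + 0.28·t(Trainee) + 0.28·t(Senior) + 0.28·t(Junior)
t(Junior) = 1 + 0.24·t(Trainee) + 0.28·t(Senior) + 0.16·t(Junior)
Solving: t(Trainee) = 2.8781, t(Senior) = 3.7810, t(Junior) = 3.2731.
Expected years from Trainee to Manager: 2.8781.

2.8781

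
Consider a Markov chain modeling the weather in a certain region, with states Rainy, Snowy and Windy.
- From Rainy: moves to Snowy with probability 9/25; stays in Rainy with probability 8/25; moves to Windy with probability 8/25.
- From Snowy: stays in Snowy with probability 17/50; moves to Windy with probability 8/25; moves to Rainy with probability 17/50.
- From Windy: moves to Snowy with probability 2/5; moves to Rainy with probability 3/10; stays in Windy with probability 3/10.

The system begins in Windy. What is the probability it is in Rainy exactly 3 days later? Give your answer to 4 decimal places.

Propagate the distribution vector 3 days from Windy.
After 0 days: (0.0000, 0.0000, 1.0000)
After 1 day: (0.3000, 0.4000, 0.3000)
After 2 days: (0.3220, 0.3640, 0.3140)
After 3 days: (0.3210, 0.3653, 0.3137)
P(in Rainy after 3 days) = 0.3210

0.3210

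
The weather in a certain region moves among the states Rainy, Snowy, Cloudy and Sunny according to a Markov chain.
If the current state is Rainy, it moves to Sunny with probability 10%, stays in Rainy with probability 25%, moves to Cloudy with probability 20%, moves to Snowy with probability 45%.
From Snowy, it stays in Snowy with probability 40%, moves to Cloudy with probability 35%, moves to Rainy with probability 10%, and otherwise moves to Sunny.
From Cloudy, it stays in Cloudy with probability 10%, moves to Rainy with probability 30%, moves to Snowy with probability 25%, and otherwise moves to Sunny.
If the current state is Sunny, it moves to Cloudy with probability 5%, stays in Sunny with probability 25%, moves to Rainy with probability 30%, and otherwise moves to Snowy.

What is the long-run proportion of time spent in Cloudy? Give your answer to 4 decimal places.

0.2062

Let the stationary distribution be π with π = πP and π_1 + π_2 + π_3 + π_4 = 1.
π_1 = 0.25·π_1 + 0.1·π_2 + 0.3·π_3 + 0.3·π_4
π_2 = 0.45·π_1 + 0.4·π_2 + 0.25·π_3 + 0.4·π_4
π_3 = 0.2·π_1 + 0.35·π_2 + 0.1·π_3 + 0.05·π_4
Solving with the normalization constraint gives π = (0.2134, 0.3797, 0.2062, 0.2006).
So the stationary probability of Cloudy is 0.2062.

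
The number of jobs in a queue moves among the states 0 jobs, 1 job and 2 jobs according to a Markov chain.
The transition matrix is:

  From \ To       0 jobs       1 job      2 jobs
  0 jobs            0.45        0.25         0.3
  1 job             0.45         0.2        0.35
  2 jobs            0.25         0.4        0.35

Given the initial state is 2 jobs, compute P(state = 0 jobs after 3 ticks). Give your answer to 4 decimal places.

0.3825

Propagate the distribution vector 3 ticks from 2 jobs.
After 0 ticks: (0.0000, 0.0000, 1.0000)
After 1 tick: (0.2500, 0.4000, 0.3500)
After 2 ticks: (0.3800, 0.2825, 0.3375)
After 3 ticks: (0.3825, 0.2865, 0.3310)
P(in 0 jobs after 3 ticks) = 0.3825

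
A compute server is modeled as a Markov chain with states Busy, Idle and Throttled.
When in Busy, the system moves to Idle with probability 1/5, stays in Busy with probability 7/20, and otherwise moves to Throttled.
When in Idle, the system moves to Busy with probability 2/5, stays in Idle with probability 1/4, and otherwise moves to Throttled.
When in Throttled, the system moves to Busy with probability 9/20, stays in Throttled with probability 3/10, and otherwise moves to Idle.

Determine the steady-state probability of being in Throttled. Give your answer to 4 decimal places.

0.3713

Let the stationary distribution be π with π = πP and π_1 + π_2 + π_3 = 1.
π_1 = 0.35·π_1 + 0.4·π_2 + 0.45·π_3
π_2 = 0.2·π_1 + 0.25·π_2 + 0.25·π_3
Solving with the normalization constraint gives π = (0.3986, 0.2301, 0.3713).
So the stationary probability of Throttled is 0.3713.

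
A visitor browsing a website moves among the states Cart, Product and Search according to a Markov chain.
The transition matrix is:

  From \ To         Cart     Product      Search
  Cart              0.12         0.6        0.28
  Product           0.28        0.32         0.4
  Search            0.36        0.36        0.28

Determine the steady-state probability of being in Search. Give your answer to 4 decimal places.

0.3289

Let the stationary distribution be π with π = πP and π_1 + π_2 + π_3 = 1.
π_1 = 0.12·π_1 + 0.28·π_2 + 0.36·π_3
π_2 = 0.6·π_1 + 0.32·π_2 + 0.36·π_3
Solving with the normalization constraint gives π = (0.2641, 0.4071, 0.3289).
So the stationary probability of Search is 0.3289.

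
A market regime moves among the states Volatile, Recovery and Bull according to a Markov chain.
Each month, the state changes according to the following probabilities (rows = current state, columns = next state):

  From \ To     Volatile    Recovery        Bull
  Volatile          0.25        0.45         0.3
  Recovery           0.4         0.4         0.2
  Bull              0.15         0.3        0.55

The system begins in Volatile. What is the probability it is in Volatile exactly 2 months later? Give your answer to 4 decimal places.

0.2875

Sum over the intermediate state after 1 month:
P = P(Volatile→Volatile)·P(Volatile→Volatile) + P(Volatile→Recovery)·P(Recovery→Volatile) + P(Volatile→Bull)·P(Bull→Volatile)
  = 0.25×0.25 + 0.45×0.4 + 0.3×0.15
  = 0.0625 + 0.1800 + 0.0450 = 0.2875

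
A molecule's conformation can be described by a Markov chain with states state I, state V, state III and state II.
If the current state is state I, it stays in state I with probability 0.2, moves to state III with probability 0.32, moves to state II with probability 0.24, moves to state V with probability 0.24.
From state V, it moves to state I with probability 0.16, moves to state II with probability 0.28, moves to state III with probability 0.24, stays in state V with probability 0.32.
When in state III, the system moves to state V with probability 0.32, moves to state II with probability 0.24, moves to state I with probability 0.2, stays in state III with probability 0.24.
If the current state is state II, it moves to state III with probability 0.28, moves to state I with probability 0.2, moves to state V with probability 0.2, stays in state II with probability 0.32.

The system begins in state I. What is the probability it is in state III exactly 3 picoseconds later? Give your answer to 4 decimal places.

0.2660

Propagate the distribution vector 3 picoseconds from state I.
After 0 picoseconds: (1.0000, 0.0000, 0.0000, 0.0000)
After 1 picosecond: (0.2000, 0.2400, 0.3200, 0.2400)
After 2 picoseconds: (0.1904, 0.2752, 0.2656, 0.2688)
After 3 picoseconds: (0.1890, 0.2725, 0.2660, 0.2725)
P(in state III after 3 picoseconds) = 0.2660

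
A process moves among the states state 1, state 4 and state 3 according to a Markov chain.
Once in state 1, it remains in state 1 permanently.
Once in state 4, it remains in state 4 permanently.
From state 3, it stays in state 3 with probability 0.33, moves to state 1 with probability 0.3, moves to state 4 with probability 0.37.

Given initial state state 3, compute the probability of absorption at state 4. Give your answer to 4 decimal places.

Let h(s) be the probability of absorption at state 4 starting from transient state s. Then h(state 4) = 1 and h(state 1) = 0. By first-step analysis:
h(state 3) = 0.3·0 + 0.37·1 + 0.33·h(state 3)
Solving: h(state 3) = 0.5522.
Starting from state 3, the probability is 0.5522.

0.5522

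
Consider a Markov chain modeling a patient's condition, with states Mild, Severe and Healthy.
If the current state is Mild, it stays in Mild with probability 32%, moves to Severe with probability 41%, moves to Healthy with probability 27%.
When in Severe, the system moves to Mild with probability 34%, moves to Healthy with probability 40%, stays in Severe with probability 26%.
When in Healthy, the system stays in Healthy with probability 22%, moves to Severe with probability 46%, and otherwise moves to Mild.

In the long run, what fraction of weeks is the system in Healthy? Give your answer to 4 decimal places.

0.3029

Let the stationary distribution be π with π = πP and π_1 + π_2 + π_3 = 1.
π_1 = 0.32·π_1 + 0.34·π_2 + 0.32·π_3
π_2 = 0.41·π_1 + 0.26·π_2 + 0.46·π_3
Solving with the normalization constraint gives π = (0.3274, 0.3697, 0.3029).
So the stationary probability of Healthy is 0.3029.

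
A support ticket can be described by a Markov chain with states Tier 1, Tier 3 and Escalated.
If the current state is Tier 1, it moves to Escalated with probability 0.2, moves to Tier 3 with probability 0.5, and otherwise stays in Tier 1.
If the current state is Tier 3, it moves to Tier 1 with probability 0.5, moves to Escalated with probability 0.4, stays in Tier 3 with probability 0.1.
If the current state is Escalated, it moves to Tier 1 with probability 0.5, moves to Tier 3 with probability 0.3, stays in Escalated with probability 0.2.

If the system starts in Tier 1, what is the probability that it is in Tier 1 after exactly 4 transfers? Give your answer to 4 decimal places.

0.4176

Propagate the distribution vector 4 transfers from Tier 1.
After 0 transfers: (1.0000, 0.0000, 0.0000)
After 1 transfer: (0.3000, 0.5000, 0.2000)
After 2 transfers: (0.4400, 0.2600, 0.3000)
After 3 transfers: (0.4120, 0.3360, 0.2520)
After 4 transfers: (0.4176, 0.3152, 0.2672)
P(in Tier 1 after 4 transfers) = 0.4176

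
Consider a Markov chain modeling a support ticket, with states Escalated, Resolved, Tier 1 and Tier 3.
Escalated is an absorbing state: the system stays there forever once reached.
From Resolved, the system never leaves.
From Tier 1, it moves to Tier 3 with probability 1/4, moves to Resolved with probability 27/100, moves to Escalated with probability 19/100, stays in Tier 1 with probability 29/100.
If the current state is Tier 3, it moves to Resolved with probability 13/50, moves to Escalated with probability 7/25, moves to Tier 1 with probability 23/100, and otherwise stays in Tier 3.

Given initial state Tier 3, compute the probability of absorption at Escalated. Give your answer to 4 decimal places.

Let h(s) be the probability of absorption at Escalated starting from transient state s. Then h(Escalated) = 1 and h(Resolved) = 0. By first-step analysis:
h(Tier 1) = 0.19·1 + 0.27·0 + 0.29·h(Tier 1) + 0.25·h(Tier 3)
h(Tier 3) = 0.28·1 + 0.26·0 + 0.23·h(Tier 1) + 0.23·h(Tier 3)
Solving: h(Tier 1) = 0.4422, h(Tier 3) = 0.4957.
Starting from Tier 3, the probability is 0.4957.

0.4957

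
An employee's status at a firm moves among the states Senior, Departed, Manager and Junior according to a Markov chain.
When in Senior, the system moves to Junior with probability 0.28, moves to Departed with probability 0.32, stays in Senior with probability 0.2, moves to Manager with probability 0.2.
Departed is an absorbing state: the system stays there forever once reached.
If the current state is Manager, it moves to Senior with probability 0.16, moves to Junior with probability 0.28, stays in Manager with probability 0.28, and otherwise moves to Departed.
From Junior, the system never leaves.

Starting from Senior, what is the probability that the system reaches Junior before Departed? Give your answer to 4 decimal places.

0.4735

Let h(s) be the probability of absorption at Junior starting from transient state s. Then h(Junior) = 1 and h(Departed) = 0. By first-step analysis:
h(Senior) = 0.2·h(Senior) + 0.32·0 + 0.2·h(Manager) + 0.28·1
h(Manager) = 0.16·h(Senior) + 0.28·0 + 0.28·h(Manager) + 0.28·1
Solving: h(Senior) = 0.4735, h(Manager) = 0.4941.
Starting from Senior, the probability is 0.4735.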